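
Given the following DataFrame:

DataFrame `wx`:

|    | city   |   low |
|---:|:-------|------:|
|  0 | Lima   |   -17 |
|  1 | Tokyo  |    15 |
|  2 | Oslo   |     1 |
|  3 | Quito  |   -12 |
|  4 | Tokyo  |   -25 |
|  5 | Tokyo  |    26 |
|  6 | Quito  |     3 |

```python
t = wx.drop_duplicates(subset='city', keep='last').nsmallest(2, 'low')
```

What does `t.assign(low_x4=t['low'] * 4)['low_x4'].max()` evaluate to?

4

drop duplicate city (keep=last):
    city  low
0   Lima  -17
2   Oslo    1
5  Tokyo   26
6  Quito    3
take 2 rows with smallest low:
   city  low
0  Lima  -17
2  Oslo    1
add column low_x4 = t['low'] * 4:
   city  low  low_x4
0  Lima  -17     -68
2  Oslo    1       4
Reading off the max of column 'low_x4', we get 4.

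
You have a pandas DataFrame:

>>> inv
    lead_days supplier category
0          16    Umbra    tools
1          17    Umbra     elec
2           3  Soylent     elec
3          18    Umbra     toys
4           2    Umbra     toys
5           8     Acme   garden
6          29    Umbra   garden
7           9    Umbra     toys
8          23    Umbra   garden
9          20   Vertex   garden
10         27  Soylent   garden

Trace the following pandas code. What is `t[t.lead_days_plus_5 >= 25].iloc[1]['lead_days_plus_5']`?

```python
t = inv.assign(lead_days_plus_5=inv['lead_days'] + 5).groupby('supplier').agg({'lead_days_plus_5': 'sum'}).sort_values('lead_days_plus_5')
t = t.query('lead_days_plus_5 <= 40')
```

add column lead_days_plus_5 = inv['lead_days'] + 5:
    lead_days supplier category  lead_days_plus_5
0          16    Umbra    tools                21
1          17    Umbra     elec                22
2           3  Soylent     elec                 8
3          18    Umbra     toys                23
4           2    Umbra     toys                 7
5           8     Acme   garden                13
6          29    Umbra   garden                34
7           9    Umbra     toys                14
8          23    Umbra   garden                28
9          20   Vertex   garden                25
10         27  Soylent   garden                32
group by supplier, sum of lead_days_plus_5:
          lead_days_plus_5
supplier                  
Acme                    13
Soylent                 40
Umbra                  149
Vertex                  25
sort by lead_days_plus_5:
          lead_days_plus_5
supplier                  
Acme                    13
Vertex                  25
Soylent                 40
Umbra                  149
filter rows where lead_days_plus_5 <= 40:
          lead_days_plus_5
supplier                  
Acme                    13
Vertex                  25
Soylent                 40
filter rows where lead_days_plus_5 >= 25:
          lead_days_plus_5
supplier                  
Vertex                  25
Soylent                 40
Finally, value at position 1, column 'lead_days_plus_5' = 40.

40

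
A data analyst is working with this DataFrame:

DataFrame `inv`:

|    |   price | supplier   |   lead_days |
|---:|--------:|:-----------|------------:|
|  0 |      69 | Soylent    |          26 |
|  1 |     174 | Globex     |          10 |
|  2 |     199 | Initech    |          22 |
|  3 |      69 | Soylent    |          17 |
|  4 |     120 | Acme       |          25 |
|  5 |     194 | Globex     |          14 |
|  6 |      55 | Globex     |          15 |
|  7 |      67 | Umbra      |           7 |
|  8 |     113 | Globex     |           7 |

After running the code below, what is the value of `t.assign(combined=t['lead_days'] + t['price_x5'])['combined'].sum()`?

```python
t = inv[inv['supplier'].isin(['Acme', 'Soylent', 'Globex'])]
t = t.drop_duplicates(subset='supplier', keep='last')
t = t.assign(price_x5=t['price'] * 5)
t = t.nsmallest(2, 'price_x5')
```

filter rows where supplier in ['Acme', 'Soylent', 'Globex']:
   price supplier  lead_days
0     69  Soylent         26
1    174   Globex         10
3     69  Soylent         17
4    120     Acme         25
5    194   Globex         14
6     55   Globex         15
8    113   Globex          7
drop duplicate supplier (keep=last):
   price supplier  lead_days
3     69  Soylent         17
4    120     Acme         25
8    113   Globex          7
add column price_x5 = t['price'] * 5:
   price supplier  lead_days  price_x5
3     69  Soylent         17       345
4    120     Acme         25       600
8    113   Globex          7       565
take 2 rows with smallest price_x5:
   price supplier  lead_days  price_x5
3     69  Soylent         17       345
8    113   Globex          7       565
add column combined = t['lead_days'] + t['price_x5']:
   price supplier  lead_days  price_x5  combined
3     69  Soylent         17       345       362
8    113   Globex          7       565       572
Finally, sum of column 'combined' = 934.

934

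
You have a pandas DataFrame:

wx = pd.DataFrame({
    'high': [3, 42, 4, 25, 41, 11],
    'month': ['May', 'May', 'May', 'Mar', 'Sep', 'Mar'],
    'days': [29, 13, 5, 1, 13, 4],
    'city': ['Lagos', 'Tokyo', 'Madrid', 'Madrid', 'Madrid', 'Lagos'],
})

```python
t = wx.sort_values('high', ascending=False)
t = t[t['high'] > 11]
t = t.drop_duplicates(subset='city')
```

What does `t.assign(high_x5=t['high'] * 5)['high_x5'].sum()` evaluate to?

sort by high descending:
   high month  days    city
1    42   May    13   Tokyo
4    41   Sep    13  Madrid
3    25   Mar     1  Madrid
5    11   Mar     4   Lagos
2     4   May     5  Madrid
0     3   May    29   Lagos
filter rows where high > 11:
   high month  days    city
1    42   May    13   Tokyo
4    41   Sep    13  Madrid
3    25   Mar     1  Madrid
drop duplicate city (keep=first):
   high month  days    city
1    42   May    13   Tokyo
4    41   Sep    13  Madrid
add column high_x5 = t['high'] * 5:
   high month  days    city  high_x5
1    42   May    13   Tokyo      210
4    41   Sep    13  Madrid      205
Taking the sum of column 'high_x5' gives 415.

415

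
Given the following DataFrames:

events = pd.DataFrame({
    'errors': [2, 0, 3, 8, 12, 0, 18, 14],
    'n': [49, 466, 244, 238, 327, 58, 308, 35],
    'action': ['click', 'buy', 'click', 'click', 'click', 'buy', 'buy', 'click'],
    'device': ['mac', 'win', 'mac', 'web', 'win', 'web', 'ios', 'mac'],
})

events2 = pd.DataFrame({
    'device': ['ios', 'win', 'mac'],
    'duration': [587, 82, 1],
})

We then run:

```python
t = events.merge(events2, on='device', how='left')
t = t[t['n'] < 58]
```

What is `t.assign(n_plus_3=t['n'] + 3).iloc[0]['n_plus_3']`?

merge on 'device' (how='left') → 8 rows:
   errors    n action device  duration
0       2   49  click    mac       1.0
1       0  466    buy    win      82.0
2       3  244  click    mac       1.0
3       8  238  click    web       NaN
4      12  327  click    win      82.0
5       0   58    buy    web       NaN
6      18  308    buy    ios     587.0
7      14   35  click    mac       1.0
filter rows where n < 58:
   errors   n action device  duration
0       2  49  click    mac       1.0
7      14  35  click    mac       1.0
add column n_plus_3 = t['n'] + 3:
   errors   n action device  duration  n_plus_3
0       2  49  click    mac       1.0        52
7      14  35  click    mac       1.0        38

52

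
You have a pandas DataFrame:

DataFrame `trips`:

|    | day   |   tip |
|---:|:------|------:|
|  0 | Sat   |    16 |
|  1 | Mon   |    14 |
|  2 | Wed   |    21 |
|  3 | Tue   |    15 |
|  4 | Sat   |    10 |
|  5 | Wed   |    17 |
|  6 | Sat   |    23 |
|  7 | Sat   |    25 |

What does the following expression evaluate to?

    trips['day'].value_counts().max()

4

value_counts of day:
day
Sat    4
Wed    2
Mon    1
Tue    1
Name: count, dtype: int64
max of the resulting series → 4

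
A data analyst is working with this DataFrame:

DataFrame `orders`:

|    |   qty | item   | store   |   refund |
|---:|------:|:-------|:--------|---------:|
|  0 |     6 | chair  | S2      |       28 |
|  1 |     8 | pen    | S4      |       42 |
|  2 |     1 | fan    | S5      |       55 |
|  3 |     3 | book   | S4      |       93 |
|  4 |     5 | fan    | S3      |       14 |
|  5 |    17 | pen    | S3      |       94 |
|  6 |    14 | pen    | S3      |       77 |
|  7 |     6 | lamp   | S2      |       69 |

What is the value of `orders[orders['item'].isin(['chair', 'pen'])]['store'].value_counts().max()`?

2

filter rows where item in ['chair', 'pen']:
   qty   item store  refund
0    6  chair    S2      28
1    8    pen    S4      42
5   17    pen    S3      94
6   14    pen    S3      77
value_counts of store:
store
S3    2
S2    1
S4    1
Name: count, dtype: int64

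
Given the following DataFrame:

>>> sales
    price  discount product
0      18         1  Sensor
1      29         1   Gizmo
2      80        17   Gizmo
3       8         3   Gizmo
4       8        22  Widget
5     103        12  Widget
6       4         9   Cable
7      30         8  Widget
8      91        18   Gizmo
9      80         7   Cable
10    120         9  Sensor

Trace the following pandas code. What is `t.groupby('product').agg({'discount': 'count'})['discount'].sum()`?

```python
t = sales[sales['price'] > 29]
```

6

filter rows where price > 29:
    price  discount product
2      80        17   Gizmo
5     103        12  Widget
7      30         8  Widget
8      91        18   Gizmo
9      80         7   Cable
10    120         9  Sensor
group by product, count of discount:
         discount
product          
Cable           1
Gizmo           2
Sensor          1
Widget          2
sum of column 'discount' → 6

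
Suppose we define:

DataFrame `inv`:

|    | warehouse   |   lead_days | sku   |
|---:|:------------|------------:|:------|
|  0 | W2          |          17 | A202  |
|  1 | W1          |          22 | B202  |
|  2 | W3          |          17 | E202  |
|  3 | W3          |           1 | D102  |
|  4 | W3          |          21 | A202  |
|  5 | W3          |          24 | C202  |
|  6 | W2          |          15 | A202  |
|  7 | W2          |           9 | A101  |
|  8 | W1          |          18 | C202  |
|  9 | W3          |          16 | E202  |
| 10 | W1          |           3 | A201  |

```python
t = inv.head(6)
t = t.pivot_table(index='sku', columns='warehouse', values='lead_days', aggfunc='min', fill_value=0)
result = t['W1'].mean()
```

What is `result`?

take first 6 rows:
  warehouse  lead_days   sku
0        W2         17  A202
1        W1         22  B202
2        W3         17  E202
3        W3          1  D102
4        W3         21  A202
5        W3         24  C202
pivot: rows=sku, cols=warehouse, min(lead_days):
warehouse  W1  W2  W3
sku                  
A202        0  17  21
B202       22   0   0
C202        0   0  24
D102        0   0   1
E202        0   0  17

4.4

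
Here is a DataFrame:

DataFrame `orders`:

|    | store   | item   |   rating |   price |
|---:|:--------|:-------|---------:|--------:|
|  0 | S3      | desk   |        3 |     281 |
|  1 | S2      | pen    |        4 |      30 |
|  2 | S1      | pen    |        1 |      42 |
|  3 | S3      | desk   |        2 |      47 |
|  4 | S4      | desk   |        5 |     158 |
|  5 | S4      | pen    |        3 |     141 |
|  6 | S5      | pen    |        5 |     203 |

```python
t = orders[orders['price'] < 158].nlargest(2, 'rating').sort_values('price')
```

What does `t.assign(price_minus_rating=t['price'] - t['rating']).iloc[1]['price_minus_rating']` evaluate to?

138

filter rows where price < 158:
  store  item  rating  price
1    S2   pen       4     30
2    S1   pen       1     42
3    S3  desk       2     47
5    S4   pen       3    141
take 2 rows with largest rating:
  store item  rating  price
1    S2  pen       4     30
5    S4  pen       3    141
sort by price:
  store item  rating  price
1    S2  pen       4     30
5    S4  pen       3    141
add column price_minus_rating = t['price'] - t['rating']:
  store item  rating  price  price_minus_rating
1    S2  pen       4     30                  26
5    S4  pen       3    141                 138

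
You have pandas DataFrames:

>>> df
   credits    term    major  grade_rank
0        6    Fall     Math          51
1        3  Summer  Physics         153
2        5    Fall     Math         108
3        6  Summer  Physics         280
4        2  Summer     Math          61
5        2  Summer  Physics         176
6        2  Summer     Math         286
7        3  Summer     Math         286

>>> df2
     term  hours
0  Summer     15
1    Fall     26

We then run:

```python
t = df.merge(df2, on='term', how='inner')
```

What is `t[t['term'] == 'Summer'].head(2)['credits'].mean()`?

4.5

merge on 'term' (how='inner') → 8 rows:
   credits    term    major  grade_rank  hours
0        6    Fall     Math          51     26
1        3  Summer  Physics         153     15
2        5    Fall     Math         108     26
3        6  Summer  Physics         280     15
4        2  Summer     Math          61     15
5        2  Summer  Physics         176     15
6        2  Summer     Math         286     15
7        3  Summer     Math         286     15
filter rows where term == 'Summer':
   credits    term    major  grade_rank  hours
1        3  Summer  Physics         153     15
3        6  Summer  Physics         280     15
4        2  Summer     Math          61     15
5        2  Summer  Physics         176     15
6        2  Summer     Math         286     15
7        3  Summer     Math         286     15
take first 2 rows:
   credits    term    major  grade_rank  hours
1        3  Summer  Physics         153     15
3        6  Summer  Physics         280     15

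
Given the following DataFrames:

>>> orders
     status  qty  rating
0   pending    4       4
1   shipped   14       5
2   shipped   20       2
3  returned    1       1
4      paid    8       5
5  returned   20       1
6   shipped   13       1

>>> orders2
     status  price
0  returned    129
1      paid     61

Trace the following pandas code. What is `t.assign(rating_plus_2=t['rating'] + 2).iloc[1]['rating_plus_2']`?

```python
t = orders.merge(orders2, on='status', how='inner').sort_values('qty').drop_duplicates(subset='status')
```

7

merge on 'status' (how='inner') → 3 rows:
     status  qty  rating  price
0  returned    1       1    129
1      paid    8       5     61
2  returned   20       1    129
sort by qty:
     status  qty  rating  price
0  returned    1       1    129
1      paid    8       5     61
2  returned   20       1    129
drop duplicate status (keep=first):
     status  qty  rating  price
0  returned    1       1    129
1      paid    8       5     61
add column rating_plus_2 = t['rating'] + 2:
     status  qty  rating  price  rating_plus_2
0  returned    1       1    129              3
1      paid    8       5     61              7
Then the value at position 1, column 'rating_plus_2': 7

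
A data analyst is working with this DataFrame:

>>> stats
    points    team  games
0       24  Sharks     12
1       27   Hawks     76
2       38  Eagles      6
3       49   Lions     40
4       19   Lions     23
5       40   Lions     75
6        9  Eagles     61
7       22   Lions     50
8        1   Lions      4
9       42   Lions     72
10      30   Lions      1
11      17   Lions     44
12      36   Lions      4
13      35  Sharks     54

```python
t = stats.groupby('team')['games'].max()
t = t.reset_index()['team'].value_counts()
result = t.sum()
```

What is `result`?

group by team, max of games:
team
Eagles    61
Hawks     76
Lions     75
Sharks    54
Name: games, dtype: int64
reset_index():
     team  games
0  Eagles     61
1   Hawks     76
2   Lions     75
3  Sharks     54
value_counts of team:
team
Eagles    1
Hawks     1
Lions     1
Sharks    1
Name: count, dtype: int64
Reading off the sum of the resulting series, we get 4.

4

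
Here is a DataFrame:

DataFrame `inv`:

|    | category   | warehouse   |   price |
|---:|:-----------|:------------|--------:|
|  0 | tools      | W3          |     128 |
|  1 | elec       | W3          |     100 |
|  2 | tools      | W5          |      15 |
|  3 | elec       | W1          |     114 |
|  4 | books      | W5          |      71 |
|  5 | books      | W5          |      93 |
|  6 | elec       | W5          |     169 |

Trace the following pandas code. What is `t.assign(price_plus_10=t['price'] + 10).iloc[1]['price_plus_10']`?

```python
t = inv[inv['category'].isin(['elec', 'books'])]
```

filter rows where category in ['elec', 'books']:
  category warehouse  price
1     elec        W3    100
3     elec        W1    114
4    books        W5     71
5    books        W5     93
6     elec        W5    169
add column price_plus_10 = t['price'] + 10:
  category warehouse  price  price_plus_10
1     elec        W3    100            110
3     elec        W1    114            124
4    books        W5     71             81
5    books        W5     93            103
6     elec        W5    169            179
Hence 124.

124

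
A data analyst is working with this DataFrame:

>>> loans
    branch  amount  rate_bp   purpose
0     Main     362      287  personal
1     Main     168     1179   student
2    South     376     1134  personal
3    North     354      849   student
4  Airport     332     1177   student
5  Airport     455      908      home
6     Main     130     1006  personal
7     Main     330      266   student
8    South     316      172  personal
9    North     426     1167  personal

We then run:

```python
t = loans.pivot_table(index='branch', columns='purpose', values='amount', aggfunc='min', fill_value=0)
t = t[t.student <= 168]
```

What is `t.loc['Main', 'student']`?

168

pivot: rows=branch, cols=purpose, min(amount):
purpose  home  personal  student
branch                          
Airport   455         0      332
Main        0       130      168
North       0       426      354
South       0       316        0
filter rows where student <= 168:
purpose  home  personal  student
branch                          
Main        0       130      168
South       0       316        0
Finally, value at row 'Main', column 'student' = 168.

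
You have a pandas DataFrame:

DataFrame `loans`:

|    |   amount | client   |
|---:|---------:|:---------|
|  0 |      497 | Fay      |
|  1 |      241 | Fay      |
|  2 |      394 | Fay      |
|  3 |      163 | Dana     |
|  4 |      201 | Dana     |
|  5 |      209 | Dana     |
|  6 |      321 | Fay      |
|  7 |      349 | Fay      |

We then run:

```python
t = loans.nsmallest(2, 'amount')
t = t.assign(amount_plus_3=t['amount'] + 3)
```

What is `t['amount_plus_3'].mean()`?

take 2 rows with smallest amount:
   amount client
3     163   Dana
4     201   Dana
add column amount_plus_3 = t['amount'] + 3:
   amount client  amount_plus_3
3     163   Dana            166
4     201   Dana            204
Finally, mean of column 'amount_plus_3' = 185.0.

185.0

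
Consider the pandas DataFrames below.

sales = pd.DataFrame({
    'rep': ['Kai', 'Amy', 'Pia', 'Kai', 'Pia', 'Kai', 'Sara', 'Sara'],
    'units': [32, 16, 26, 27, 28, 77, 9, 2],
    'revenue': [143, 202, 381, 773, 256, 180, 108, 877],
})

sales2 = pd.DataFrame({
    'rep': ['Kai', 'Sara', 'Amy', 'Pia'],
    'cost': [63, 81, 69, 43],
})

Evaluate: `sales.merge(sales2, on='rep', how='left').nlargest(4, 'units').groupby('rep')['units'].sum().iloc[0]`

merge on 'rep' (how='left') → 8 rows:
    rep  units  revenue  cost
0   Kai     32      143    63
1   Amy     16      202    69
2   Pia     26      381    43
3   Kai     27      773    63
4   Pia     28      256    43
5   Kai     77      180    63
6  Sara      9      108    81
7  Sara      2      877    81
take 4 rows with largest units:
   rep  units  revenue  cost
5  Kai     77      180    63
0  Kai     32      143    63
4  Pia     28      256    43
3  Kai     27      773    63
group by rep, sum of units:
rep
Kai    136
Pia     28
Name: units, dtype: int64
Finally, value at position 0 = 136.

136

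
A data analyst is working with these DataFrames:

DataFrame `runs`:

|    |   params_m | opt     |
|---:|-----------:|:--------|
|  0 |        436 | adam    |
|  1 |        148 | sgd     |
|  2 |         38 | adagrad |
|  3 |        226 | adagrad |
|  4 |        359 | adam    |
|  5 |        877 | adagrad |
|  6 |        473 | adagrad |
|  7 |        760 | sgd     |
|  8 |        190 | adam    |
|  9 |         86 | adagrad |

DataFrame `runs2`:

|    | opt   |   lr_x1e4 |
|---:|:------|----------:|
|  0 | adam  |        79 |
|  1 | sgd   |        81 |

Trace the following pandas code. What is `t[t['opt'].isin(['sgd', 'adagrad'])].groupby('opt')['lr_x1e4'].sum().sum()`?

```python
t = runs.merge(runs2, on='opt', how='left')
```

merge on 'opt' (how='left') → 10 rows:
   params_m      opt  lr_x1e4
0       436     adam     79.0
1       148      sgd     81.0
2        38  adagrad      NaN
3       226  adagrad      NaN
4       359     adam     79.0
5       877  adagrad      NaN
6       473  adagrad      NaN
7       760      sgd     81.0
8       190     adam     79.0
9        86  adagrad      NaN
filter rows where opt in ['sgd', 'adagrad']:
   params_m      opt  lr_x1e4
1       148      sgd     81.0
2        38  adagrad      NaN
3       226  adagrad      NaN
5       877  adagrad      NaN
6       473  adagrad      NaN
7       760      sgd     81.0
9        86  adagrad      NaN
group by opt, sum of lr_x1e4:
opt
adagrad      0.0
sgd        162.0
Name: lr_x1e4, dtype: float64
Taking the sum of the resulting series gives 162.0.

162.0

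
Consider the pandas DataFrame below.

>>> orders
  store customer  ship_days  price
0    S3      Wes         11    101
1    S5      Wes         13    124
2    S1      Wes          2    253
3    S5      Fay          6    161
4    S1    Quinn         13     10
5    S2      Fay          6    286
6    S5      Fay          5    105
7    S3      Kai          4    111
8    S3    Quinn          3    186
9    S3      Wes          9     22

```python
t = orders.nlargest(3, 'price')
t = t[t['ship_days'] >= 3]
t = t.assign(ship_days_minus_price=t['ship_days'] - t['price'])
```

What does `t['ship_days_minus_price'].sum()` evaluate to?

take 3 rows with largest price:
  store customer  ship_days  price
5    S2      Fay          6    286
2    S1      Wes          2    253
8    S3    Quinn          3    186
filter rows where ship_days >= 3:
  store customer  ship_days  price
5    S2      Fay          6    286
8    S3    Quinn          3    186
add column ship_days_minus_price = t['ship_days'] - t['price']:
  store customer  ship_days  price  ship_days_minus_price
5    S2      Fay          6    286                   -280
8    S3    Quinn          3    186                   -183
Hence -463.

-463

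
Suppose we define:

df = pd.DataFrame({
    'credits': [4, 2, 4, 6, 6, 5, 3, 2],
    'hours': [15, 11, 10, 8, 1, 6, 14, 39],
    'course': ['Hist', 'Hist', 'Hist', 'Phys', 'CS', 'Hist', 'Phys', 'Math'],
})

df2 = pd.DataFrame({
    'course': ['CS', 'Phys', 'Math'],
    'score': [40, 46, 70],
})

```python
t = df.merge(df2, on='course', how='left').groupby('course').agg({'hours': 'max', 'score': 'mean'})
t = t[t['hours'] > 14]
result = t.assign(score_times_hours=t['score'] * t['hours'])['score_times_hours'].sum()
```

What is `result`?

2730.0

merge on 'course' (how='left') → 8 rows:
   credits  hours course  score
0        4     15   Hist    NaN
1        2     11   Hist    NaN
2        4     10   Hist    NaN
3        6      8   Phys   46.0
4        6      1     CS   40.0
5        5      6   Hist    NaN
6        3     14   Phys   46.0
7        2     39   Math   70.0
group by course: max(hours), mean(score):
        hours  score
course              
CS          1   40.0
Hist       15    NaN
Math       39   70.0
Phys       14   46.0
filter rows where hours > 14:
        hours  score
course              
Hist       15    NaN
Math       39   70.0
add column score_times_hours = t['score'] * t['hours']:
        hours  score  score_times_hours
course                                 
Hist       15    NaN                NaN
Math       39   70.0             2730.0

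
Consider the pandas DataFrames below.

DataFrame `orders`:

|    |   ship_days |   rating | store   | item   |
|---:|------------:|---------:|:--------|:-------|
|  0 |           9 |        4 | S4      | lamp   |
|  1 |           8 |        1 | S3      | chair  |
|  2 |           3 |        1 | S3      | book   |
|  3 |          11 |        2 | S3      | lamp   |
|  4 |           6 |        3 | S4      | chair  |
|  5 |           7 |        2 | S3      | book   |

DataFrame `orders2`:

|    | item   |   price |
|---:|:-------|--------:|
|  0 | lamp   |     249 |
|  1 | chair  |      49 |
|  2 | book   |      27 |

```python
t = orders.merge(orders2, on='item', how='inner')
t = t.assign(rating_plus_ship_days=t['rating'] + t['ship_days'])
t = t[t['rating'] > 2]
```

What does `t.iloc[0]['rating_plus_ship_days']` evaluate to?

merge on 'item' (how='inner') → 6 rows:
   ship_days  rating store   item  price
0          9       4    S4   lamp    249
1          8       1    S3  chair     49
2          3       1    S3   book     27
3         11       2    S3   lamp    249
4          6       3    S4  chair     49
5          7       2    S3   book     27
add column rating_plus_ship_days = t['rating'] + t['ship_days']:
   ship_days  rating store   item  price  rating_plus_ship_days
0          9       4    S4   lamp    249                     13
1          8       1    S3  chair     49                      9
2          3       1    S3   book     27                      4
3         11       2    S3   lamp    249                     13
4          6       3    S4  chair     49                      9
5          7       2    S3   book     27                      9
filter rows where rating > 2:
   ship_days  rating store   item  price  rating_plus_ship_days
0          9       4    S4   lamp    249                     13
4          6       3    S4  chair     49                      9
Then the value at position 0, column 'rating_plus_ship_days': 13

13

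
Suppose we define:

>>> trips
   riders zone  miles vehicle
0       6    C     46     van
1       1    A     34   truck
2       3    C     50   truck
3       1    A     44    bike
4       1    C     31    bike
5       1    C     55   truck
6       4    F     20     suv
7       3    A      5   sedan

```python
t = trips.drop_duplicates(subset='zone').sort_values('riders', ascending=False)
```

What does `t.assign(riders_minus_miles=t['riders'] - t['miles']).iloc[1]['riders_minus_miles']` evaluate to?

-16

drop duplicate zone (keep=first):
   riders zone  miles vehicle
0       6    C     46     van
1       1    A     34   truck
6       4    F     20     suv
sort by riders descending:
   riders zone  miles vehicle
0       6    C     46     van
6       4    F     20     suv
1       1    A     34   truck
add column riders_minus_miles = t['riders'] - t['miles']:
   riders zone  miles vehicle  riders_minus_miles
0       6    C     46     van                 -40
6       4    F     20     suv                 -16
1       1    A     34   truck                 -33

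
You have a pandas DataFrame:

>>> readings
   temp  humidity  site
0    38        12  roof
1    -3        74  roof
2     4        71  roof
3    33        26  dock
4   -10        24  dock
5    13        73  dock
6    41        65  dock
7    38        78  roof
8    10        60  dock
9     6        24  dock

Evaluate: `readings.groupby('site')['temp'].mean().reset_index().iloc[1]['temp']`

group by site, mean of temp:
site
dock    15.50
roof    19.25
Name: temp, dtype: float64
reset_index():
   site   temp
0  dock  15.50
1  roof  19.25
value at position 1, column 'temp' → 19.25

19.25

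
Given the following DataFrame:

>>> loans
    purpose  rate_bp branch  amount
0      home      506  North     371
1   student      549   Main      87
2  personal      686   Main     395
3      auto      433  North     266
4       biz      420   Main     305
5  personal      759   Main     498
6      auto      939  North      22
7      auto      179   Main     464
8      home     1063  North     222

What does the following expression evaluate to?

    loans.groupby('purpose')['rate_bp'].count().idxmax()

auto

group by purpose, count of rate_bp:
purpose
auto        3
biz         1
home        2
personal    2
student     1
Name: rate_bp, dtype: int64
label with the largest value → auto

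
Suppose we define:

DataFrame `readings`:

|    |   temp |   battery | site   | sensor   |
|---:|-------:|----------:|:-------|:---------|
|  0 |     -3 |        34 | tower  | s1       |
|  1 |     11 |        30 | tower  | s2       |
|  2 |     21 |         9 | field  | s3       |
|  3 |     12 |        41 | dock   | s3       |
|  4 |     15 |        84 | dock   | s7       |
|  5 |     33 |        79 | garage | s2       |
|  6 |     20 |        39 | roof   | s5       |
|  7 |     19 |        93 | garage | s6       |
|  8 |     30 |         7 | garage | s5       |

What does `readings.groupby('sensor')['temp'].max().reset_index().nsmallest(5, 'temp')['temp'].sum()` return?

group by sensor, max of temp:
sensor
s1    -3
s2    33
s3    21
s5    30
s6    19
s7    15
Name: temp, dtype: int64
reset_index():
  sensor  temp
0     s1    -3
1     s2    33
2     s3    21
3     s5    30
4     s6    19
5     s7    15
take 5 rows with smallest temp:
  sensor  temp
0     s1    -3
5     s7    15
4     s6    19
2     s3    21
3     s5    30
Hence 82.

82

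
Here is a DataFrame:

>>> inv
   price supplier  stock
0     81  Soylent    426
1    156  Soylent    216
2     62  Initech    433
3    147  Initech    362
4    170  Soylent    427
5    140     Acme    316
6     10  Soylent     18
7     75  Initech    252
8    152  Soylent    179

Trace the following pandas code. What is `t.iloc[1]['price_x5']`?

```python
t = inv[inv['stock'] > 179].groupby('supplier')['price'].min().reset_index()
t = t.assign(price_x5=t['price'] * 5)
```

310

filter rows where stock > 179:
   price supplier  stock
0     81  Soylent    426
1    156  Soylent    216
2     62  Initech    433
3    147  Initech    362
4    170  Soylent    427
5    140     Acme    316
7     75  Initech    252
group by supplier, min of price:
supplier
Acme       140
Initech     62
Soylent     81
Name: price, dtype: int64
reset_index():
  supplier  price
0     Acme    140
1  Initech     62
2  Soylent     81
add column price_x5 = t['price'] * 5:
  supplier  price  price_x5
0     Acme    140       700
1  Initech     62       310
2  Soylent     81       405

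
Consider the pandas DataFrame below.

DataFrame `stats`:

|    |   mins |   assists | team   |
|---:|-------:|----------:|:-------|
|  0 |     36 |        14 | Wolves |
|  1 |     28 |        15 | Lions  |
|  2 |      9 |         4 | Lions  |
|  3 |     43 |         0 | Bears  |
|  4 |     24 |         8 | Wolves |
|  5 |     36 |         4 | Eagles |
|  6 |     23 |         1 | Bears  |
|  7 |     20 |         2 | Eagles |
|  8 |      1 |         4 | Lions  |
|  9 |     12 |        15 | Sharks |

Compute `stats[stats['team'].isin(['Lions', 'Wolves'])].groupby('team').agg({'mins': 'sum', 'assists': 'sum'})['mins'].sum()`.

filter rows where team in ['Lions', 'Wolves']:
   mins  assists    team
0    36       14  Wolves
1    28       15   Lions
2     9        4   Lions
4    24        8  Wolves
8     1        4   Lions
group by team: sum(mins), sum(assists):
        mins  assists
team                 
Lions     38       23
Wolves    60       22
Reading off the sum of column 'mins', we get 98.

98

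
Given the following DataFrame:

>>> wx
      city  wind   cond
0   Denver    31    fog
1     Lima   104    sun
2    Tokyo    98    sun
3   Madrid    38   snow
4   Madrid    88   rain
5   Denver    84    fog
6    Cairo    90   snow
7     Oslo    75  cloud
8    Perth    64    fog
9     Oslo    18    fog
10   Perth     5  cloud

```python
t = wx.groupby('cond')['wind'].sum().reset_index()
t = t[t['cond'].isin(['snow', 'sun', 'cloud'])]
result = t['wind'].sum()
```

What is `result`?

group by cond, sum of wind:
cond
cloud     80
fog      197
rain      88
snow     128
sun      202
Name: wind, dtype: int64
reset_index():
    cond  wind
0  cloud    80
1    fog   197
2   rain    88
3   snow   128
4    sun   202
filter rows where cond in ['snow', 'sun', 'cloud']:
    cond  wind
0  cloud    80
3   snow   128
4    sun   202
The sum of column 'wind' is 410.

410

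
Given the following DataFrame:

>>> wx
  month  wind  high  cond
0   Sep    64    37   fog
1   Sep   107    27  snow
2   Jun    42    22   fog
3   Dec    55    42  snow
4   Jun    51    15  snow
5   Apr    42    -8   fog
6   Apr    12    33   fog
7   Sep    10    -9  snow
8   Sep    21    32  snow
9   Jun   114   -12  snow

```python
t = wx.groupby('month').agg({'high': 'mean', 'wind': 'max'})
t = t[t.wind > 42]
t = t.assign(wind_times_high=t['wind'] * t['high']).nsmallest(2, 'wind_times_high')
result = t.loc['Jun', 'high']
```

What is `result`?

8.33333333333

group by month: mean(high), max(wind):
            high  wind
month                 
Apr    12.500000    42
Dec    42.000000    55
Jun     8.333333   114
Sep    21.750000   107
filter rows where wind > 42:
            high  wind
month                 
Dec    42.000000    55
Jun     8.333333   114
Sep    21.750000   107
add column wind_times_high = t['wind'] * t['high']:
            high  wind  wind_times_high
month                                  
Dec    42.000000    55          2310.00
Jun     8.333333   114           950.00
Sep    21.750000   107          2327.25
take 2 rows with smallest wind_times_high:
            high  wind  wind_times_high
month                                  
Jun     8.333333   114            950.0
Dec    42.000000    55           2310.0
The value at row 'Jun', column 'high' is 8.33333333333.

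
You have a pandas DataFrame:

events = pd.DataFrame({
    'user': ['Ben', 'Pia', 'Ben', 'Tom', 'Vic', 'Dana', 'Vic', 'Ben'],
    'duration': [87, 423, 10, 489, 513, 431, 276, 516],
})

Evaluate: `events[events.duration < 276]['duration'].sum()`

97

filter rows where duration < 276:
  user  duration
0  Ben        87
2  Ben        10
Finally, sum of column 'duration' = 97.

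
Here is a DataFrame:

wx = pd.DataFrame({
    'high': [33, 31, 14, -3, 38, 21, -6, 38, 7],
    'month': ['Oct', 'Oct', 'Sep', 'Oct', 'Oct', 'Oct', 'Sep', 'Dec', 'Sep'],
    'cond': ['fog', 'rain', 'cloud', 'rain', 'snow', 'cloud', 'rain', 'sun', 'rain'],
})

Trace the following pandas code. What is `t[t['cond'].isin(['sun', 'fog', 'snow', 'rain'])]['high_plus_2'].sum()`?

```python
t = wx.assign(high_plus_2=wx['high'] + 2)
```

add column high_plus_2 = wx['high'] + 2:
   high month   cond  high_plus_2
0    33   Oct    fog           35
1    31   Oct   rain           33
2    14   Sep  cloud           16
3    -3   Oct   rain           -1
4    38   Oct   snow           40
5    21   Oct  cloud           23
6    -6   Sep   rain           -4
7    38   Dec    sun           40
8     7   Sep   rain            9
filter rows where cond in ['sun', 'fog', 'snow', 'rain']:
   high month  cond  high_plus_2
0    33   Oct   fog           35
1    31   Oct  rain           33
3    -3   Oct  rain           -1
4    38   Oct  snow           40
6    -6   Sep  rain           -4
7    38   Dec   sun           40
8     7   Sep  rain            9

152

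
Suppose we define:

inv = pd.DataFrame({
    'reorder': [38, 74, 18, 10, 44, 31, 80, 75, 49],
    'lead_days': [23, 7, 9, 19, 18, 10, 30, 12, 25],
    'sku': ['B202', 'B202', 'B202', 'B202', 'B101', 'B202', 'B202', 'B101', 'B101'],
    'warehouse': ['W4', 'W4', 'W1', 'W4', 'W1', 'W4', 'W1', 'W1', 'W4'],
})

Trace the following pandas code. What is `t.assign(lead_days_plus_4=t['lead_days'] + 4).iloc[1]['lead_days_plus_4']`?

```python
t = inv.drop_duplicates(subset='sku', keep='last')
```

drop duplicate sku (keep=last):
   reorder  lead_days   sku warehouse
6       80         30  B202        W1
8       49         25  B101        W4
add column lead_days_plus_4 = t['lead_days'] + 4:
   reorder  lead_days   sku warehouse  lead_days_plus_4
6       80         30  B202        W1                34
8       49         25  B101        W4                29
Taking the value at position 1, column 'lead_days_plus_4' gives 29.

29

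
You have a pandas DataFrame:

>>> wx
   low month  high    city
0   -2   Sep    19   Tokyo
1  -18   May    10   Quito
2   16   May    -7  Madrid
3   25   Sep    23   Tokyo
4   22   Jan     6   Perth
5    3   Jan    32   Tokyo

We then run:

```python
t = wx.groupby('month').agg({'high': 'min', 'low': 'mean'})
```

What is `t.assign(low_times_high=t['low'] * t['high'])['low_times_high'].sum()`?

300.5

group by month: min(high), mean(low):
       high   low
month            
Jan       6  12.5
May      -7  -1.0
Sep      19  11.5
add column low_times_high = t['low'] * t['high']:
       high   low  low_times_high
month                            
Jan       6  12.5            75.0
May      -7  -1.0             7.0
Sep      19  11.5           218.5
Finally, sum of column 'low_times_high' = 300.5.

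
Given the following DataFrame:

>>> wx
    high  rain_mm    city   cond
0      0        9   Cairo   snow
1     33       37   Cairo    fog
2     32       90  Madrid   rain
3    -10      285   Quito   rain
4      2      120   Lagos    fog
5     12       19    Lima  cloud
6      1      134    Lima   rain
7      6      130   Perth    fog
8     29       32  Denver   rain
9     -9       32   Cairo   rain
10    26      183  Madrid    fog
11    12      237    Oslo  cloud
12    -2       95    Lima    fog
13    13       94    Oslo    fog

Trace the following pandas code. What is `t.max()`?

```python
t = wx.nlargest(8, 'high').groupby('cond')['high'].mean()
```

30.5

take 8 rows with largest high:
    high  rain_mm    city   cond
1     33       37   Cairo    fog
2     32       90  Madrid   rain
8     29       32  Denver   rain
10    26      183  Madrid    fog
13    13       94    Oslo    fog
5     12       19    Lima  cloud
11    12      237    Oslo  cloud
7      6      130   Perth    fog
group by cond, mean of high:
cond
cloud    12.0
fog      19.5
rain     30.5
Name: high, dtype: float64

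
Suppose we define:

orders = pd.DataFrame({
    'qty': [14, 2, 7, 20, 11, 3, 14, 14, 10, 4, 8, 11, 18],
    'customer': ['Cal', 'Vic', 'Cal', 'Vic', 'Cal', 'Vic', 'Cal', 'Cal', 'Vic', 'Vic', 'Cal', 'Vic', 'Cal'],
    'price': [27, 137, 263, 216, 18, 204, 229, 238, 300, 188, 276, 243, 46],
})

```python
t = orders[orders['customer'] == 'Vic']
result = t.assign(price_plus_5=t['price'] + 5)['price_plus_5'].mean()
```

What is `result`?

219.666666667

filter rows where customer == 'Vic':
    qty customer  price
1     2      Vic    137
3    20      Vic    216
5     3      Vic    204
8    10      Vic    300
9     4      Vic    188
11   11      Vic    243
add column price_plus_5 = t['price'] + 5:
    qty customer  price  price_plus_5
1     2      Vic    137           142
3    20      Vic    216           221
5     3      Vic    204           209
8    10      Vic    300           305
9     4      Vic    188           193
11   11      Vic    243           248
Reading off the mean of column 'price_plus_5', we get 219.666666667.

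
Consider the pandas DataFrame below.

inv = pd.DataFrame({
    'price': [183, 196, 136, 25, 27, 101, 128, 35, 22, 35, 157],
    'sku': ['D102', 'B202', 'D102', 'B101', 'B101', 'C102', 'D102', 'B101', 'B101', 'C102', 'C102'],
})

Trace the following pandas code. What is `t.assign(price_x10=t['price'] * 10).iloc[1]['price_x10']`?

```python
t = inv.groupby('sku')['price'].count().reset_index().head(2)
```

group by sku, count of price:
sku
B101    4
B202    1
C102    3
D102    3
Name: price, dtype: int64
reset_index():
    sku  price
0  B101      4
1  B202      1
2  C102      3
3  D102      3
take first 2 rows:
    sku  price
0  B101      4
1  B202      1
add column price_x10 = t['price'] * 10:
    sku  price  price_x10
0  B101      4         40
1  B202      1         10

10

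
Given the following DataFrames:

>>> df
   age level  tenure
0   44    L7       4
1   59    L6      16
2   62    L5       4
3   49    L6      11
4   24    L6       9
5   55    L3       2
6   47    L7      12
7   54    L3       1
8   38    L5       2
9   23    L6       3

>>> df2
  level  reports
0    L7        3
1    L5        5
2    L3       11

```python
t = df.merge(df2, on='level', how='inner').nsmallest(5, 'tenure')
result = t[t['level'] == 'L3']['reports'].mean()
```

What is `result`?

11.0

merge on 'level' (how='inner') → 6 rows:
   age level  tenure  reports
0   44    L7       4        3
1   62    L5       4        5
2   55    L3       2       11
3   47    L7      12        3
4   54    L3       1       11
5   38    L5       2        5
take 5 rows with smallest tenure:
   age level  tenure  reports
4   54    L3       1       11
2   55    L3       2       11
5   38    L5       2        5
0   44    L7       4        3
1   62    L5       4        5
filter rows where level == 'L3':
   age level  tenure  reports
4   54    L3       1       11
2   55    L3       2       11
The mean of column 'reports' is 11.0.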